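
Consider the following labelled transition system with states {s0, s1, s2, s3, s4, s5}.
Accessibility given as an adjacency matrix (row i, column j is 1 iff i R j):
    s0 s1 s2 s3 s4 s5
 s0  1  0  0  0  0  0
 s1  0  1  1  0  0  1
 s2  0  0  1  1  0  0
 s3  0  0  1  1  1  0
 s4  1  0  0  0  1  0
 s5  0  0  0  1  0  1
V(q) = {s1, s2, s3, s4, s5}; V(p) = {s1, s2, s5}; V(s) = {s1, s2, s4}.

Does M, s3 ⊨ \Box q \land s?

At s3: \Box q is true, s is false, so \Box q \land s is false.
  At s3: \Box q requires q at every successor {s2, s3, s4}.
    At s2: q is true.
    At s3: q is true.
    At s4: q is true.
  So \Box q is true at s3.

No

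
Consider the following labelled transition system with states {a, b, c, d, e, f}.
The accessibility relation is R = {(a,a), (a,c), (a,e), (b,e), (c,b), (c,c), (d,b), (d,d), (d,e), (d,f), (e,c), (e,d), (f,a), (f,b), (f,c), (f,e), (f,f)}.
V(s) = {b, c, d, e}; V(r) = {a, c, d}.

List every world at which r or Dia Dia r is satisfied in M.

a, b, c, d, e, f

Let φ = r or Dia Dia r. Evaluate φ at each world:
  a (successors {a, c, e}): φ is true.
  b (successors {e}): φ is true.
  c (successors {b, c}): φ is true.
  d (successors {b, d, e, f}): φ is true.
  e (successors {c, d}): φ is true.
  f (successors {a, b, c, e, f}): φ is true.
For instance, at d:
  At d: r is true, Dia Dia r is true, so r or Dia Dia r is true.
    At d: Dia Dia r requires Dia r at some successor in {b, d, e, f}.
      Dia r holds at d, so Dia Dia r is true at d.
Satisfying worlds: {a, b, c, d, e, f}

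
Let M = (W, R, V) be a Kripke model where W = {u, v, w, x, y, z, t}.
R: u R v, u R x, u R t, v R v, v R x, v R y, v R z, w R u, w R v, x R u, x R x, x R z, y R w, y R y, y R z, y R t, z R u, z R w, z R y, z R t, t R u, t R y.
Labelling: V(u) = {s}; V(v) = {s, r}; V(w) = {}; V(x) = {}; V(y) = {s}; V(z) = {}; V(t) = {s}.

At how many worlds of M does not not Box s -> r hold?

5

Recall that Box ψ holds at a world iff ψ holds at every accessible world, and Dia ψ holds iff ψ holds at some accessible world.
Let φ = not not Box s -> r. Evaluate φ at each world:
  u (successors {v, x, t}): φ is true.
  v (successors {v, x, y, z}): φ is true.
  w (successors {u, v}): φ is false.
  x (successors {u, x, z}): φ is true.
  y (successors {w, y, z, t}): φ is true.
  z (successors {u, w, y, t}): φ is true.
  t (successors {u, y}): φ is false.
For instance, at x:
  At x: not not Box s is false, r is false, so not not Box s -> r is true.
    At x: not Box s is true, so not not Box s is false.
      At x: Box s is false, so not Box s is true.
Satisfying worlds: {u, v, x, y, z}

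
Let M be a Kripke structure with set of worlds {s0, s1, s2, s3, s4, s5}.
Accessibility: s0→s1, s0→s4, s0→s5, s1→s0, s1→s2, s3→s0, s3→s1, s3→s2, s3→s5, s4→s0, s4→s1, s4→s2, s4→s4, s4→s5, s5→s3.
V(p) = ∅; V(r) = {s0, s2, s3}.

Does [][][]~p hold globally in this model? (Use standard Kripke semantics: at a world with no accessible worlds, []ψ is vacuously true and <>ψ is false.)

Recall that []ψ holds at a world iff ψ holds at every accessible world, and <>ψ holds iff ψ holds at some accessible world.
Let φ = [][][]~p. Evaluate φ at each world:
  s0 (successors {s1, s4, s5}): φ is true.
  s1 (successors {s0, s2}): φ is true.
  s2 (successors ∅): φ is true.
  s3 (successors {s0, s1, s2, s5}): φ is true.
  s4 (successors {s0, s1, s2, s4, s5}): φ is true.
  s5 (successors {s3}): φ is true.
For instance, at s0:
  At s0: [][][]~p requires [][]~p at every successor {s1, s4, s5}.
      At s1: [][]~p requires []~p at every successor {s0, s2}.
        At s0: []~p is true.
        At s2: []~p is true.
      So [][]~p is true at s1.
      At s4: [][]~p requires []~p at every successor {s0, s1, s2, s4, s5}.
        At s0: []~p is true.
        At s1: []~p is true.
        At s2: []~p is true.
        At s4: []~p is true.
        At s5: []~p is true.
      So [][]~p is true at s4.
      At s5: [][]~p requires []~p at every successor {s3}.
        At s3: []~p is true.
      So [][]~p is true at s5.
  So [][][]~p is true at s0.

Yes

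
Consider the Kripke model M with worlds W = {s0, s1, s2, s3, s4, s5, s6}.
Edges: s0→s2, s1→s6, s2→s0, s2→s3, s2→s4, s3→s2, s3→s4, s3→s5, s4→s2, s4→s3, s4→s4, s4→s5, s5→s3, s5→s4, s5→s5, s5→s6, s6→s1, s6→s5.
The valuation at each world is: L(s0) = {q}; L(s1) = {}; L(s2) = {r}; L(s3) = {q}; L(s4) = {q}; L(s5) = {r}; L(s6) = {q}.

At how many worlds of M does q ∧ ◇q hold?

2

Let φ = q ∧ ◇q. Evaluate φ at each world:
  s0 (successors {s2}): φ is false.
  s1 (successors {s6}): φ is false.
  s2 (successors {s0, s3, s4}): φ is false.
  s3 (successors {s2, s4, s5}): φ is true.
  s4 (successors {s2, s3, s4, s5}): φ is true.
  s5 (successors {s3, s4, s5, s6}): φ is false.
  s6 (successors {s1, s5}): φ is false.
For instance, at s0:
  At s0: q is true, ◇q is false, so q ∧ ◇q is false.
    At s0: ◇q requires q at some successor in {s2}.
      At s2: q is false.
    So ◇q is false at s0.
Satisfying worlds: {s3, s4}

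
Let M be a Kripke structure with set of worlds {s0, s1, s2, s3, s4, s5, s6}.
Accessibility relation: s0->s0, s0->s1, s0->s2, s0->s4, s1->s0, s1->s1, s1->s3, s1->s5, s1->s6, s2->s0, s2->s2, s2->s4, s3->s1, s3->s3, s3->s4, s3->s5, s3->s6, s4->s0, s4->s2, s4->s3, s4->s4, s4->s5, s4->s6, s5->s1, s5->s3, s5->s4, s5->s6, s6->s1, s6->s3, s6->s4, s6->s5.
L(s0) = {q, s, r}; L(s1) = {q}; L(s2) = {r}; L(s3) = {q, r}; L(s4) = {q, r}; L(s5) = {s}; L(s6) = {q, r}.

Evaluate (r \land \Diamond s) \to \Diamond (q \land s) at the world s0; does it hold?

Recall that \Diamond ψ holds at a world iff ψ holds at some accessible world.
At s0: r \land \Diamond s is true, \Diamond (q \land s) is true, so (r \land \Diamond s) \to \Diamond (q \land s) is true.
  At s0: r is true, \Diamond s is true, so r \land \Diamond s is true.
    At s0: \Diamond s requires s at some successor in {s0, s1, s2, s4}.
      s holds at s0, so \Diamond s is true at s0.
  At s0: \Diamond (q \land s) requires q \land s at some successor in {s0, s1, s2, s4}.
    q \land s holds at s0, so \Diamond (q \land s) is true at s0.

Yes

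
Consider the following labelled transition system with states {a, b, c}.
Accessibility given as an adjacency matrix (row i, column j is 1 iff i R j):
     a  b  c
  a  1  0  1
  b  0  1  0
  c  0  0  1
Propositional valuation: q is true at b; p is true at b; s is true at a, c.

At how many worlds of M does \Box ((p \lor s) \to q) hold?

Recall that \Box ψ holds at a world iff ψ holds at every accessible world, and \Diamond ψ holds iff ψ holds at some accessible world.
Let φ = \Box ((p \lor s) \to q). Evaluate φ at each world:
  a (successors {a, c}): φ is false.
  b (successors {b}): φ is true.
  c (successors {c}): φ is false.
For instance, at a:
  At a: \Box ((p \lor s) \to q) requires (p \lor s) \to q at every successor {a, c}.
    (p \lor s) \to q fails at a, so \Box ((p \lor s) \to q) is false at a.
Satisfying worlds: {b}

1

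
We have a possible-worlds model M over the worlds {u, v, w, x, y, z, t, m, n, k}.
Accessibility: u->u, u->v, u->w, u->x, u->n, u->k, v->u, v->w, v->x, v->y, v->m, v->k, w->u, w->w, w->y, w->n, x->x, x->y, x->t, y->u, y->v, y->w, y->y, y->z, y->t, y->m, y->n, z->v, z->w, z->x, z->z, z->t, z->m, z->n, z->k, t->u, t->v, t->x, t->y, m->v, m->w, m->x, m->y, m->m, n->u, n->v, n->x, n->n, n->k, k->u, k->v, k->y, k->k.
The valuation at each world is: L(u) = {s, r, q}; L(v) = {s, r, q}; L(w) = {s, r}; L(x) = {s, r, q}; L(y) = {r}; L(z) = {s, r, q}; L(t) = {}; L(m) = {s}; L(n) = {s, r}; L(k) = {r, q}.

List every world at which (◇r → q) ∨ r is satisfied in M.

Let φ = (◇r → q) ∨ r. Evaluate φ at each world:
  u (successors {u, v, w, x, n, k}): φ is true.
  v (successors {u, w, x, y, m, k}): φ is true.
  w (successors {u, w, y, n}): φ is true.
  x (successors {x, y, t}): φ is true.
  y (successors {u, v, w, y, z, t, m, n}): φ is true.
  z (successors {v, w, x, z, t, m, n, k}): φ is true.
  t (successors {u, v, x, y}): φ is false.
  m (successors {v, w, x, y, m}): φ is false.
  n (successors {u, v, x, n, k}): φ is true.
  k (successors {u, v, y, k}): φ is true.
For instance, at m:
  At m: ◇r → q is false, r is false, so (◇r → q) ∨ r is false.
    At m: ◇r is true, q is false, so ◇r → q is false.
      At m: ◇r requires r at some successor in {v, w, x, y, m}.
        r holds at v, so ◇r is true at m.
Satisfying worlds: {u, v, w, x, y, z, n, k}

u, v, w, x, y, z, n, k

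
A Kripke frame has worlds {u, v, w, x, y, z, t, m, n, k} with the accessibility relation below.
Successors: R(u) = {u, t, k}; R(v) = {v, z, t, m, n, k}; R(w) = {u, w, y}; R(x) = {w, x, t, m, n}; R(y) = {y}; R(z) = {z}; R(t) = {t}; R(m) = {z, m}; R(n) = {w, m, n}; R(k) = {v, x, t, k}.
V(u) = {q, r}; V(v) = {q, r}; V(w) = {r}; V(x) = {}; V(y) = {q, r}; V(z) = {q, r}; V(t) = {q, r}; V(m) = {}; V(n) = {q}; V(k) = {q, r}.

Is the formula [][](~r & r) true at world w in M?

No

At w: [][](~r & r) requires [](~r & r) at every successor {u, w, y}.
  [](~r & r) fails at u, so [][](~r & r) is false at w.
    At u: [](~r & r) requires ~r & r at every successor {u, t, k}.
      ~r & r fails at u, so [](~r & r) is false at u.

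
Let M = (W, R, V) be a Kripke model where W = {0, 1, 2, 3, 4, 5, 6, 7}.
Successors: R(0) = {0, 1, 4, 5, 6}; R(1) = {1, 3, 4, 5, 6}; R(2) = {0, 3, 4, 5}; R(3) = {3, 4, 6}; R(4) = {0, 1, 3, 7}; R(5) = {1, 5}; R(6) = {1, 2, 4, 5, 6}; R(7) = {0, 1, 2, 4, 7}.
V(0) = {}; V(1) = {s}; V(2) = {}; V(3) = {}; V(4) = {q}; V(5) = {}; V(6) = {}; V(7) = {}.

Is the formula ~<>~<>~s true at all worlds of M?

Yes

Let φ = ~<>~<>~s. Evaluate φ at each world:
  0 (successors {0, 1, 4, 5, 6}): φ is true.
  1 (successors {1, 3, 4, 5, 6}): φ is true.
  2 (successors {0, 3, 4, 5}): φ is true.
  3 (successors {3, 4, 6}): φ is true.
  4 (successors {0, 1, 3, 7}): φ is true.
  5 (successors {1, 5}): φ is true.
  6 (successors {1, 2, 4, 5, 6}): φ is true.
  7 (successors {0, 1, 2, 4, 7}): φ is true.
For instance, at 0:
  At 0: <>~<>~s is false, so ~<>~<>~s is true.
    At 0: <>~<>~s requires ~<>~s at some successor in {0, 1, 4, 5, 6}.
      At 0: ~<>~s is false.
      At 1: ~<>~s is false.
      At 4: ~<>~s is false.
      At 5: ~<>~s is false.
      At 6: ~<>~s is false.
    So <>~<>~s is false at 0.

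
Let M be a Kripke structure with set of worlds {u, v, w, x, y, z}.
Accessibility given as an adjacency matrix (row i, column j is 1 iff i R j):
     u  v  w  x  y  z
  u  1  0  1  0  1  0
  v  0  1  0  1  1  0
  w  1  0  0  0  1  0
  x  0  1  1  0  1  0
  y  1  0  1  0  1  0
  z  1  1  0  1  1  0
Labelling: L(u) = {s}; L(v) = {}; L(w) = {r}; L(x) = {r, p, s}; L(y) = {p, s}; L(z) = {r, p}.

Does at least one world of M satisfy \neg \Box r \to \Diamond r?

Let φ = \neg \Box r \to \Diamond r. Evaluate φ at each world:
  u (successors {u, w, y}): φ is true.
  v (successors {v, x, y}): φ is true.
  w (successors {u, y}): φ is false.
  x (successors {v, w, y}): φ is true.
  y (successors {u, w, y}): φ is true.
  z (successors {u, v, x, y}): φ is true.
Detail at u (witness):
  At u: \neg \Box r is true, \Diamond r is true, so \neg \Box r \to \Diamond r is true.
    At u: \Box r is false, so \neg \Box r is true.
      At u: \Box r requires r at every successor {u, w, y}.
        r fails at u, so \Box r is false at u.
    At u: \Diamond r requires r at some successor in {u, w, y}.
      r holds at w, so \Diamond r is true at u.

Yes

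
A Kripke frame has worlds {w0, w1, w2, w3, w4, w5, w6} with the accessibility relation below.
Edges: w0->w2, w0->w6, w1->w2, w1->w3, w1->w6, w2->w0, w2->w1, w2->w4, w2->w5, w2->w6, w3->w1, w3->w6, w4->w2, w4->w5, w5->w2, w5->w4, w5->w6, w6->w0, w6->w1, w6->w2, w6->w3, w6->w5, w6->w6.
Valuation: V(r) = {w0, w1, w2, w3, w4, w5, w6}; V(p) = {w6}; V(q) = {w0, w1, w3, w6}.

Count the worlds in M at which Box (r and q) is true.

Recall that Box ψ holds at a world iff ψ holds at every accessible world, and Dia ψ holds iff ψ holds at some accessible world.
Let φ = Box (r and q). Evaluate φ at each world:
  w0 (successors {w2, w6}): φ is false.
  w1 (successors {w2, w3, w6}): φ is false.
  w2 (successors {w0, w1, w4, w5, w6}): φ is false.
  w3 (successors {w1, w6}): φ is true.
  w4 (successors {w2, w5}): φ is false.
  w5 (successors {w2, w4, w6}): φ is false.
  w6 (successors {w0, w1, w2, w3, w5, w6}): φ is false.
For instance, at w5:
  At w5: Box (r and q) requires r and q at every successor {w2, w4, w6}.
    r and q fails at w2, so Box (r and q) is false at w5.
Satisfying worlds: {w3}

1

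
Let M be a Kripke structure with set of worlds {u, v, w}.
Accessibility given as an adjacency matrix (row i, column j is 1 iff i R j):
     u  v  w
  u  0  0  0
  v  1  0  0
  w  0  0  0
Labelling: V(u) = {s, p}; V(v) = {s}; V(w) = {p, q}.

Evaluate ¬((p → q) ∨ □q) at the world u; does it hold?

At u: (p → q) ∨ □q is true, so ¬((p → q) ∨ □q) is false.
  At u: p → q is false, □q is true, so (p → q) ∨ □q is true.
    At u: no accessible worlds, so □q holds vacuously.

No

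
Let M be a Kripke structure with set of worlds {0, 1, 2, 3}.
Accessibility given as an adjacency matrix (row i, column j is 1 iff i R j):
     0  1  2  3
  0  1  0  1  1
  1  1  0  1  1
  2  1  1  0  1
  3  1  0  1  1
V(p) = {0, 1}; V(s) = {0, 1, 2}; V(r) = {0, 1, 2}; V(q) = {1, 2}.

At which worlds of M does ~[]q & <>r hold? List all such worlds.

0, 1, 2, 3

Recall that []ψ holds at a world iff ψ holds at every accessible world, and <>ψ holds iff ψ holds at some accessible world.
Let φ = ~[]q & <>r. Evaluate φ at each world:
  0 (successors {0, 2, 3}): φ is true.
  1 (successors {0, 2, 3}): φ is true.
  2 (successors {0, 1, 3}): φ is true.
  3 (successors {0, 2, 3}): φ is true.
For instance, at 2:
  At 2: ~[]q is true, <>r is true, so ~[]q & <>r is true.
    At 2: []q is false, so ~[]q is true.
      At 2: []q requires q at every successor {0, 1, 3}.
        q fails at 0, so []q is false at 2.
    At 2: <>r requires r at some successor in {0, 1, 3}.
      r holds at 0, so <>r is true at 2.
Satisfying worlds: {0, 1, 2, 3}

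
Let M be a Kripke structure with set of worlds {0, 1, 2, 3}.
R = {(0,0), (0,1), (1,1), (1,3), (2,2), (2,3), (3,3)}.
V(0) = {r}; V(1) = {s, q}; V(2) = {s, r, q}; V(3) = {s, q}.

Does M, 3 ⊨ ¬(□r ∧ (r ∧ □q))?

At 3: □r ∧ (r ∧ □q) is false, so ¬(□r ∧ (r ∧ □q)) is true.
  At 3: □r is false, r ∧ □q is false, so □r ∧ (r ∧ □q) is false.
    At 3: □r requires r at every successor {3}.
      r fails at 3, so □r is false at 3.
    At 3: r is false, □q is true, so r ∧ □q is false.
      At 3: □q requires q at every successor {3}.
        At 3: q is true.
      So □q is true at 3.

Yes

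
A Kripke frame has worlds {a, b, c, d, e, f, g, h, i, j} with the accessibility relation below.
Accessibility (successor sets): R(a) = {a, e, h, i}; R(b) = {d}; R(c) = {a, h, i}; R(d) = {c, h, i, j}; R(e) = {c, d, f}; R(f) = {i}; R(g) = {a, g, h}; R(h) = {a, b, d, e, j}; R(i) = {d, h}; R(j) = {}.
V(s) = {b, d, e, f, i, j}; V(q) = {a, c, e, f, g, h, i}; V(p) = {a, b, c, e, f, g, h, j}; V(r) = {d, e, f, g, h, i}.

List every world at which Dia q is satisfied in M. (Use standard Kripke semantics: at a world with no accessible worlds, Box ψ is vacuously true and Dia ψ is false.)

a, c, d, e, f, g, h, i

Recall that Dia ψ holds at a world iff ψ holds at some accessible world.
Let φ = Dia q. Evaluate φ at each world:
  a (successors {a, e, h, i}): φ is true.
  b (successors {d}): φ is false.
  c (successors {a, h, i}): φ is true.
  d (successors {c, h, i, j}): φ is true.
  e (successors {c, d, f}): φ is true.
  f (successors {i}): φ is true.
  g (successors {a, g, h}): φ is true.
  h (successors {a, b, d, e, j}): φ is true.
  i (successors {d, h}): φ is true.
  j (successors ∅): φ is false.
For instance, at i:
  At i: Dia q requires q at some successor in {d, h}.
    q holds at h, so Dia q is true at i.
Satisfying worlds: {a, c, d, e, f, g, h, i}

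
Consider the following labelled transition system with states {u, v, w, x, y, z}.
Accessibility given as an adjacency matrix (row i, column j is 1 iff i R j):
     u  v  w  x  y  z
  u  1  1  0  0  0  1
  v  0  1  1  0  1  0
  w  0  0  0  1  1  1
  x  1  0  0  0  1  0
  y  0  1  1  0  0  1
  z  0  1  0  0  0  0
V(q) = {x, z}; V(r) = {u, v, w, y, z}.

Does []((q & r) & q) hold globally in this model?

No

Recall that []ψ holds at a world iff ψ holds at every accessible world, and <>ψ holds iff ψ holds at some accessible world.
Let φ = []((q & r) & q). Evaluate φ at each world:
  u (successors {u, v, z}): φ is false.
  v (successors {v, w, y}): φ is false.
  w (successors {x, y, z}): φ is false.
  x (successors {u, y}): φ is false.
  y (successors {v, w, z}): φ is false.
  z (successors {v}): φ is false.
Detail at u (counterexample):
  At u: []((q & r) & q) requires (q & r) & q at every successor {u, v, z}.
    (q & r) & q fails at u, so []((q & r) & q) is false at u.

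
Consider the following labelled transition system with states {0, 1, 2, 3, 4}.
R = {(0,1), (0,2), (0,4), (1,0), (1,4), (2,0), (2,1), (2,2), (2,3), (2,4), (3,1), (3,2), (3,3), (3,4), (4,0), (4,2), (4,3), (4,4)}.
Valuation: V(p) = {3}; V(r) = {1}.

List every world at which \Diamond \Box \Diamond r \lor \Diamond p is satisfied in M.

2, 3, 4

Let φ = \Diamond \Box \Diamond r \lor \Diamond p. Evaluate φ at each world:
  0 (successors {1, 2, 4}): φ is false.
  1 (successors {0, 4}): φ is false.
  2 (successors {0, 1, 2, 3, 4}): φ is true.
  3 (successors {1, 2, 3, 4}): φ is true.
  4 (successors {0, 2, 3, 4}): φ is true.
For instance, at 4:
  At 4: \Diamond \Box \Diamond r is false, \Diamond p is true, so \Diamond \Box \Diamond r \lor \Diamond p is true.
    At 4: \Diamond \Box \Diamond r requires \Box \Diamond r at some successor in {0, 2, 3, 4}.
      At 0: \Box \Diamond r is false.
      At 2: \Box \Diamond r is false.
      At 3: \Box \Diamond r is false.
      At 4: \Box \Diamond r is false.
    So \Diamond \Box \Diamond r is false at 4.
    At 4: \Diamond p requires p at some successor in {0, 2, 3, 4}.
      p holds at 3, so \Diamond p is true at 4.
Satisfying worlds: {2, 3, 4}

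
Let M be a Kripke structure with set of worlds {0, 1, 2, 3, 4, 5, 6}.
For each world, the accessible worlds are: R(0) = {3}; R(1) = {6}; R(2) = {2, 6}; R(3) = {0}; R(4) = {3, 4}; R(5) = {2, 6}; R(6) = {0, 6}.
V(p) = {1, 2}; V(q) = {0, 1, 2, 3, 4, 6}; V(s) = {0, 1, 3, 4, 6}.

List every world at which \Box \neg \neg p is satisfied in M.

none

Let φ = \Box \neg \neg p. Evaluate φ at each world:
  0 (successors {3}): φ is false.
  1 (successors {6}): φ is false.
  2 (successors {2, 6}): φ is false.
  3 (successors {0}): φ is false.
  4 (successors {3, 4}): φ is false.
  5 (successors {2, 6}): φ is false.
  6 (successors {0, 6}): φ is false.
For instance, at 1:
  At 1: \Box \neg \neg p requires \neg \neg p at every successor {6}.
    \neg \neg p fails at 6, so \Box \neg \neg p is false at 1.
Satisfying worlds: none.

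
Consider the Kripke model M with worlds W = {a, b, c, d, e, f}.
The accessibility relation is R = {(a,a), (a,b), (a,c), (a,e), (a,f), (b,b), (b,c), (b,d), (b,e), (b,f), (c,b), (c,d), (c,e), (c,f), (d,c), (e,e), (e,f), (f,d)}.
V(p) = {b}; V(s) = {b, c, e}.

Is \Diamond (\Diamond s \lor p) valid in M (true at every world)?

Yes

Recall that \Diamond ψ holds at a world iff ψ holds at some accessible world.
Let φ = \Diamond (\Diamond s \lor p). Evaluate φ at each world:
  a (successors {a, b, c, e, f}): φ is true.
  b (successors {b, c, d, e, f}): φ is true.
  c (successors {b, d, e, f}): φ is true.
  d (successors {c}): φ is true.
  e (successors {e, f}): φ is true.
  f (successors {d}): φ is true.
For instance, at e:
  At e: \Diamond (\Diamond s \lor p) requires \Diamond s \lor p at some successor in {e, f}.
    \Diamond s \lor p holds at e, so \Diamond (\Diamond s \lor p) is true at e.
      At e: \Diamond s is true, p is false, so \Diamond s \lor p is true.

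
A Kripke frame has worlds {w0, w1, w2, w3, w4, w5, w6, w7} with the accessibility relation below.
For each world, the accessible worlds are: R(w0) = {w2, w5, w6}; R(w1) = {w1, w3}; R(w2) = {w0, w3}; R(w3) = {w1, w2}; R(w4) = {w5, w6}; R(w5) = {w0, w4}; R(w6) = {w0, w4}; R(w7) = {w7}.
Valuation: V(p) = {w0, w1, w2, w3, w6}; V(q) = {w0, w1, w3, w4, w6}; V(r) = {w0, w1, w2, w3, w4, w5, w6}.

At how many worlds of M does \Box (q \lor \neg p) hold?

Recall that \Box ψ holds at a world iff ψ holds at every accessible world, and \Diamond ψ holds iff ψ holds at some accessible world.
Let φ = \Box (q \lor \neg p). Evaluate φ at each world:
  w0 (successors {w2, w5, w6}): φ is false.
  w1 (successors {w1, w3}): φ is true.
  w2 (successors {w0, w3}): φ is true.
  w3 (successors {w1, w2}): φ is false.
  w4 (successors {w5, w6}): φ is true.
  w5 (successors {w0, w4}): φ is true.
  w6 (successors {w0, w4}): φ is true.
  w7 (successors {w7}): φ is true.
For instance, at w6:
  At w6: \Box (q \lor \neg p) requires q \lor \neg p at every successor {w0, w4}.
    At w0: q \lor \neg p is true.
    At w4: q \lor \neg p is true.
  So \Box (q \lor \neg p) is true at w6.
Satisfying worlds: {w1, w2, w4, w5, w6, w7}

6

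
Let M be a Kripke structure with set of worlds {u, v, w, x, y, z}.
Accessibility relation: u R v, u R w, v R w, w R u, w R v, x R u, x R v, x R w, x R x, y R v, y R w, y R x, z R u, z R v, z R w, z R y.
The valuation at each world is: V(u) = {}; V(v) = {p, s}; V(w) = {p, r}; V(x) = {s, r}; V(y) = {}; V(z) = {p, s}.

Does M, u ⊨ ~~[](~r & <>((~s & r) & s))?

No

At u: ~[](~r & <>((~s & r) & s)) is true, so ~~[](~r & <>((~s & r) & s)) is false.
  At u: [](~r & <>((~s & r) & s)) is false, so ~[](~r & <>((~s & r) & s)) is true.
    At u: [](~r & <>((~s & r) & s)) requires ~r & <>((~s & r) & s) at every successor {v, w}.
      ~r & <>((~s & r) & s) fails at v, so [](~r & <>((~s & r) & s)) is false at u.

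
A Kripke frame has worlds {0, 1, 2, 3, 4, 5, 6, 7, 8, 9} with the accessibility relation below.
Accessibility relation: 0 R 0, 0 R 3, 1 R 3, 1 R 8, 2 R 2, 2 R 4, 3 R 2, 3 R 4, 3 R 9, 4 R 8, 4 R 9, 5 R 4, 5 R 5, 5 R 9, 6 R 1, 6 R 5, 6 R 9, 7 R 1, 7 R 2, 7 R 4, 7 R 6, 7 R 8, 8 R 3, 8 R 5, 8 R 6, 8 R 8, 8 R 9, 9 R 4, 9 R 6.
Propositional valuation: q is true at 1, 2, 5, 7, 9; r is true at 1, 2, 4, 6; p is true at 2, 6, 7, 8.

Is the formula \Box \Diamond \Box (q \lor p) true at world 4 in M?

At 4: \Box \Diamond \Box (q \lor p) requires \Diamond \Box (q \lor p) at every successor {8, 9}.
    At 8: \Diamond \Box (q \lor p) requires \Box (q \lor p) at some successor in {3, 5, 6, 8, 9}.
      \Box (q \lor p) holds at 6, so \Diamond \Box (q \lor p) is true at 8.
    At 9: \Diamond \Box (q \lor p) requires \Box (q \lor p) at some successor in {4, 6}.
      \Box (q \lor p) holds at 4, so \Diamond \Box (q \lor p) is true at 9.
So \Box \Diamond \Box (q \lor p) is true at 4.

Yes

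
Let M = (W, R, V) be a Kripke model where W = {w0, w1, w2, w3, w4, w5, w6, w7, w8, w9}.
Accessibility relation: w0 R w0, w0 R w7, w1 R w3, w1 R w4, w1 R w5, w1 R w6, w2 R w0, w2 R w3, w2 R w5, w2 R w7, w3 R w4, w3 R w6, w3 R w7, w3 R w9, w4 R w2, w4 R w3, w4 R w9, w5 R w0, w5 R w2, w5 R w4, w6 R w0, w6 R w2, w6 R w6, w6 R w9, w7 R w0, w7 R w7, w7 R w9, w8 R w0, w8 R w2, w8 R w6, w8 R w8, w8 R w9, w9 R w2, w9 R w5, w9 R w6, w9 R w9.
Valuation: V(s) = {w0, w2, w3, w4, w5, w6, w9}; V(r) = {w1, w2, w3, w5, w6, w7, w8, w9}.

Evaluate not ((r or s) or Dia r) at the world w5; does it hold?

At w5: (r or s) or Dia r is true, so not ((r or s) or Dia r) is false.
  At w5: r or s is true, Dia r is true, so (r or s) or Dia r is true.
    At w5: Dia r requires r at some successor in {w0, w2, w4}.
      r holds at w2, so Dia r is true at w5.

No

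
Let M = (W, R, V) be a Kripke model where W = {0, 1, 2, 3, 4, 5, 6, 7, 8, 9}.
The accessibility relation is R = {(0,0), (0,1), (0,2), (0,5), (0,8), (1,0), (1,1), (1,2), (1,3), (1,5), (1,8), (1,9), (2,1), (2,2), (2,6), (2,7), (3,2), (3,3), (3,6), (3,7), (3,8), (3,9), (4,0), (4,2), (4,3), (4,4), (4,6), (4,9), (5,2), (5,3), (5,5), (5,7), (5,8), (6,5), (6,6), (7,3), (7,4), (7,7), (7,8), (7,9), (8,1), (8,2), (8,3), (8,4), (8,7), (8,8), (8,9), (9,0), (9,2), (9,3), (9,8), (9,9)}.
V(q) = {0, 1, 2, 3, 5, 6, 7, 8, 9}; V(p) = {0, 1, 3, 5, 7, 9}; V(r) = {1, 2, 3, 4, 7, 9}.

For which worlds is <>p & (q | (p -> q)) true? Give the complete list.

0, 1, 2, 3, 4, 5, 6, 7, 8, 9

Let φ = <>p & (q | (p -> q)). Evaluate φ at each world:
  0 (successors {0, 1, 2, 5, 8}): φ is true.
  1 (successors {0, 1, 2, 3, 5, 8, 9}): φ is true.
  2 (successors {1, 2, 6, 7}): φ is true.
  3 (successors {2, 3, 6, 7, 8, 9}): φ is true.
  4 (successors {0, 2, 3, 4, 6, 9}): φ is true.
  5 (successors {2, 3, 5, 7, 8}): φ is true.
  6 (successors {5, 6}): φ is true.
  7 (successors {3, 4, 7, 8, 9}): φ is true.
  8 (successors {1, 2, 3, 4, 7, 8, 9}): φ is true.
  9 (successors {0, 2, 3, 8, 9}): φ is true.
For instance, at 8:
  At 8: <>p is true, q | (p -> q) is true, so <>p & (q | (p -> q)) is true.
    At 8: <>p requires p at some successor in {1, 2, 3, 4, 7, 8, 9}.
      p holds at 1, so <>p is true at 8.
Satisfying worlds: {0, 1, 2, 3, 4, 5, 6, 7, 8, 9}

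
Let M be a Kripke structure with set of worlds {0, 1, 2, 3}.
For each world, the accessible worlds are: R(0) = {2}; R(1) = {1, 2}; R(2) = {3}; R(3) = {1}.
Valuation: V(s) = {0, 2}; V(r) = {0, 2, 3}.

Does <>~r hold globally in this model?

No

Let φ = <>~r. Evaluate φ at each world:
  0 (successors {2}): φ is false.
  1 (successors {1, 2}): φ is true.
  2 (successors {3}): φ is false.
  3 (successors {1}): φ is true.
Detail at 0 (counterexample):
  At 0: <>~r requires ~r at some successor in {2}.
    At 2: ~r is false.
  So <>~r is false at 0.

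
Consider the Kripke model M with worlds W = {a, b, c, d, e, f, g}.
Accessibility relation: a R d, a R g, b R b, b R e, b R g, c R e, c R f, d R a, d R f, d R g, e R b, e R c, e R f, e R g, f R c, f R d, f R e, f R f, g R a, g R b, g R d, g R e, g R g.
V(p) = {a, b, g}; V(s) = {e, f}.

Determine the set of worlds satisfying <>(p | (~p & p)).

Recall that <>ψ holds at a world iff ψ holds at some accessible world.
Let φ = <>(p | (~p & p)). Evaluate φ at each world:
  a (successors {d, g}): φ is true.
  b (successors {b, e, g}): φ is true.
  c (successors {e, f}): φ is false.
  d (successors {a, f, g}): φ is true.
  e (successors {b, c, f, g}): φ is true.
  f (successors {c, d, e, f}): φ is false.
  g (successors {a, b, d, e, g}): φ is true.
For instance, at b:
  At b: <>(p | (~p & p)) requires p | (~p & p) at some successor in {b, e, g}.
    p | (~p & p) holds at b, so <>(p | (~p & p)) is true at b.
Satisfying worlds: {a, b, d, e, g}

a, b, d, e, g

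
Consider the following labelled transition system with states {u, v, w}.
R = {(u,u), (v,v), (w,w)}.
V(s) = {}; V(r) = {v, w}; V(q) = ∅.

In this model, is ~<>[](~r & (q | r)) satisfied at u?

At u: <>[](~r & (q | r)) is false, so ~<>[](~r & (q | r)) is true.
  At u: <>[](~r & (q | r)) requires [](~r & (q | r)) at some successor in {u}.
    At u: [](~r & (q | r)) is false.
  So <>[](~r & (q | r)) is false at u.

Yes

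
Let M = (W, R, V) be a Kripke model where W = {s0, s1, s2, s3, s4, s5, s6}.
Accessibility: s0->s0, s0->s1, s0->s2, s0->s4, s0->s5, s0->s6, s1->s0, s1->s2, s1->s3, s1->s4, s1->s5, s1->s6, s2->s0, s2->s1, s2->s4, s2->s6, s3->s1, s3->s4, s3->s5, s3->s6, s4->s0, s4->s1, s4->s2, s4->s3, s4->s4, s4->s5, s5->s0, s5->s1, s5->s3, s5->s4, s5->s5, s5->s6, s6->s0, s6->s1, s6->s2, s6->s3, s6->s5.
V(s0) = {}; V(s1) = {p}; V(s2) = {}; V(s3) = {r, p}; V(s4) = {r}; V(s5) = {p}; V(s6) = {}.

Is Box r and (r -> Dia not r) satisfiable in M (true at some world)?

Let φ = Box r and (r -> Dia not r). Evaluate φ at each world:
  s0 (successors {s0, s1, s2, s4, s5, s6}): φ is false.
  s1 (successors {s0, s2, s3, s4, s5, s6}): φ is false.
  s2 (successors {s0, s1, s4, s6}): φ is false.
  s3 (successors {s1, s4, s5, s6}): φ is false.
  s4 (successors {s0, s1, s2, s3, s4, s5}): φ is false.
  s5 (successors {s0, s1, s3, s4, s5, s6}): φ is false.
  s6 (successors {s0, s1, s2, s3, s5}): φ is false.
For instance, at s4:
  At s4: Box r is false, r -> Dia not r is true, so Box r and (r -> Dia not r) is false.
    At s4: Box r requires r at every successor {s0, s1, s2, s3, s4, s5}.
      r fails at s0, so Box r is false at s4.
    At s4: r is true, Dia not r is true, so r -> Dia not r is true.
      At s4: Dia not r requires not r at some successor in {s0, s1, s2, s3, s4, s5}.
        not r holds at s0, so Dia not r is true at s4.

No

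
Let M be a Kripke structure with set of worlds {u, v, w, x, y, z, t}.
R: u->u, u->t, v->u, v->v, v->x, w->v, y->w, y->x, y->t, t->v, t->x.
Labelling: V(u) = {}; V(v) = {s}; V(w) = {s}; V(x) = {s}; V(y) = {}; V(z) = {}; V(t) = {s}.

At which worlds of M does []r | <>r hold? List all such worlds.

Let φ = []r | <>r. Evaluate φ at each world:
  u (successors {u, t}): φ is false.
  v (successors {u, v, x}): φ is false.
  w (successors {v}): φ is false.
  x (successors ∅): φ is true.
  y (successors {w, x, t}): φ is false.
  z (successors ∅): φ is true.
  t (successors {v, x}): φ is false.
For instance, at v:
  At v: []r is false, <>r is false, so []r | <>r is false.
    At v: []r requires r at every successor {u, v, x}.
      r fails at u, so []r is false at v.
    At v: <>r requires r at some successor in {u, v, x}.
      At u: r is false.
      At v: r is false.
      At x: r is false.
    So <>r is false at v.
Satisfying worlds: {x, z}

x, z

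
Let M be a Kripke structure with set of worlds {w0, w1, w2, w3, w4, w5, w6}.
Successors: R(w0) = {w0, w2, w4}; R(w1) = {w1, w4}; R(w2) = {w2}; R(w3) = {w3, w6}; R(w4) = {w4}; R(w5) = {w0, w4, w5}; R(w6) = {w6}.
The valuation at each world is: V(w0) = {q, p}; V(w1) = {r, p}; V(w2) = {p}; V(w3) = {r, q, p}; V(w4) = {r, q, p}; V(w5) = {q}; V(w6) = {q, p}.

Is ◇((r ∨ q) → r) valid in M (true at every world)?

Let φ = ◇((r ∨ q) → r). Evaluate φ at each world:
  w0 (successors {w0, w2, w4}): φ is true.
  w1 (successors {w1, w4}): φ is true.
  w2 (successors {w2}): φ is true.
  w3 (successors {w3, w6}): φ is true.
  w4 (successors {w4}): φ is true.
  w5 (successors {w0, w4, w5}): φ is true.
  w6 (successors {w6}): φ is false.
Detail at w6 (counterexample):
  At w6: ◇((r ∨ q) → r) requires (r ∨ q) → r at some successor in {w6}.
    At w6: (r ∨ q) → r is false.
  So ◇((r ∨ q) → r) is false at w6.

No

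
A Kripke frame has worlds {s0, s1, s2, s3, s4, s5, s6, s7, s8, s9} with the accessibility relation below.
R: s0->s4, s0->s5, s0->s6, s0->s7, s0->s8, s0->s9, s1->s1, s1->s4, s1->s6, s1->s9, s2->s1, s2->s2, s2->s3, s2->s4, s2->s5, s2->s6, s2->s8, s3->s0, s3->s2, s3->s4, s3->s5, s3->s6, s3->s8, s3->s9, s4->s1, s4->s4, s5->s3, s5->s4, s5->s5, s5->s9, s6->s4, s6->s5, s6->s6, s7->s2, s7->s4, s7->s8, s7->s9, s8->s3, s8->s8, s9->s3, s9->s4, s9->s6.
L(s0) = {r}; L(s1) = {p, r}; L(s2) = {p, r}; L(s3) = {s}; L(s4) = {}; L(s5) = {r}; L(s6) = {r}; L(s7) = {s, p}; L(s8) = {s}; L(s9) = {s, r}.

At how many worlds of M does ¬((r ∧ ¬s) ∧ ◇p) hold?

Let φ = ¬((r ∧ ¬s) ∧ ◇p). Evaluate φ at each world:
  s0 (successors {s4, s5, s6, s7, s8, s9}): φ is false.
  s1 (successors {s1, s4, s6, s9}): φ is false.
  s2 (successors {s1, s2, s3, s4, s5, s6, s8}): φ is false.
  s3 (successors {s0, s2, s4, s5, s6, s8, s9}): φ is true.
  s4 (successors {s1, s4}): φ is true.
  s5 (successors {s3, s4, s5, s9}): φ is true.
  s6 (successors {s4, s5, s6}): φ is true.
  s7 (successors {s2, s4, s8, s9}): φ is true.
  s8 (successors {s3, s8}): φ is true.
  s9 (successors {s3, s4, s6}): φ is true.
For instance, at s2:
  At s2: (r ∧ ¬s) ∧ ◇p is true, so ¬((r ∧ ¬s) ∧ ◇p) is false.
    At s2: r ∧ ¬s is true, ◇p is true, so (r ∧ ¬s) ∧ ◇p is true.
      At s2: ◇p requires p at some successor in {s1, s2, s3, s4, s5, s6, s8}.
        p holds at s1, so ◇p is true at s2.
Satisfying worlds: {s3, s4, s5, s6, s7, s8, s9}

7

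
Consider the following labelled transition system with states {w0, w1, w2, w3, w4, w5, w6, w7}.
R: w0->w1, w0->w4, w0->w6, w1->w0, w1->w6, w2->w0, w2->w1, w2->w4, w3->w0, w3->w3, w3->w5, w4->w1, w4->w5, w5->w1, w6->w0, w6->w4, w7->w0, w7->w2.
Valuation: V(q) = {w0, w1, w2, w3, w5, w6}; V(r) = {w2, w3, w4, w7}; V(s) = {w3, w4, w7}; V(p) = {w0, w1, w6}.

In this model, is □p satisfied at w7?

No

At w7: □p requires p at every successor {w0, w2}.
  p fails at w2, so □p is false at w7.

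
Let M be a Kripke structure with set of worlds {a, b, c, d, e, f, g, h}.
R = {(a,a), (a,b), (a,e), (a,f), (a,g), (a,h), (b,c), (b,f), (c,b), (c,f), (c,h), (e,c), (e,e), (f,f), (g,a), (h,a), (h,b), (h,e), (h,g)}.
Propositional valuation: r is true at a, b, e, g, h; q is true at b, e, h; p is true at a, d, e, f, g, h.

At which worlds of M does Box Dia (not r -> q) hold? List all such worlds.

Let φ = Box Dia (not r -> q). Evaluate φ at each world:
  a (successors {a, b, e, f, g, h}): φ is false.
  b (successors {c, f}): φ is false.
  c (successors {b, f, h}): φ is false.
  d (successors ∅): φ is true.
  e (successors {c, e}): φ is true.
  f (successors {f}): φ is false.
  g (successors {a}): φ is true.
  h (successors {a, b, e, g}): φ is false.
For instance, at g:
  At g: Box Dia (not r -> q) requires Dia (not r -> q) at every successor {a}.
      At a: Dia (not r -> q) requires not r -> q at some successor in {a, b, e, f, g, h}.
        not r -> q holds at a, so Dia (not r -> q) is true at a.
  So Box Dia (not r -> q) is true at g.
Satisfying worlds: {d, e, g}

d, e, g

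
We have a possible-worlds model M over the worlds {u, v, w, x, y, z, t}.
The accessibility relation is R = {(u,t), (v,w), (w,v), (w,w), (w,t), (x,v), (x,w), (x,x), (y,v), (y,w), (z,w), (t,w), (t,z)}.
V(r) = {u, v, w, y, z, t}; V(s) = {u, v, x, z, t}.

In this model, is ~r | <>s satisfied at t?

Yes

At t: ~r is false, <>s is true, so ~r | <>s is true.
  At t: <>s requires s at some successor in {w, z}.
    s holds at z, so <>s is true at t.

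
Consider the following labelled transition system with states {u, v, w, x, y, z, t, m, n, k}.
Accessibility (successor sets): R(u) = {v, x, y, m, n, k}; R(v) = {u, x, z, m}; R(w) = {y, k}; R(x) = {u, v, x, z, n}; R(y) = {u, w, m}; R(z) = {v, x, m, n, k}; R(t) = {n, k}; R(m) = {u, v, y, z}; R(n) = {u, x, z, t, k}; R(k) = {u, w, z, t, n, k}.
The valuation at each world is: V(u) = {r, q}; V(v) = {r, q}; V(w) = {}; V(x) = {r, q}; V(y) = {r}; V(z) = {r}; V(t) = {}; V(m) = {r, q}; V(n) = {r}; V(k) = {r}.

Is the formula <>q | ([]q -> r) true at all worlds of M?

Let φ = <>q | ([]q -> r). Evaluate φ at each world:
  u (successors {v, x, y, m, n, k}): φ is true.
  v (successors {u, x, z, m}): φ is true.
  w (successors {y, k}): φ is true.
  x (successors {u, v, x, z, n}): φ is true.
  y (successors {u, w, m}): φ is true.
  z (successors {v, x, m, n, k}): φ is true.
  t (successors {n, k}): φ is true.
  m (successors {u, v, y, z}): φ is true.
  n (successors {u, x, z, t, k}): φ is true.
  k (successors {u, w, z, t, n, k}): φ is true.
For instance, at k:
  At k: <>q is true, []q -> r is true, so <>q | ([]q -> r) is true.
    At k: <>q requires q at some successor in {u, w, z, t, n, k}.
      q holds at u, so <>q is true at k.
    At k: []q is false, r is true, so []q -> r is true.
      At k: []q requires q at every successor {u, w, z, t, n, k}.
        q fails at w, so []q is false at k.

Yes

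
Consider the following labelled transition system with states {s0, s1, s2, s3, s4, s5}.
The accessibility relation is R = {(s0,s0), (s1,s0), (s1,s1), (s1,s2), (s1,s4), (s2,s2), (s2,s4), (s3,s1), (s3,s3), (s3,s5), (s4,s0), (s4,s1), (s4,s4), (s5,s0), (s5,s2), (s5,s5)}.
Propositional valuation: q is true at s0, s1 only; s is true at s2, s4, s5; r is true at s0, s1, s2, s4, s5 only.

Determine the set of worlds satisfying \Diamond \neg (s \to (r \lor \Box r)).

none

Let φ = \Diamond \neg (s \to (r \lor \Box r)). Evaluate φ at each world:
  s0 (successors {s0}): φ is false.
  s1 (successors {s0, s1, s2, s4}): φ is false.
  s2 (successors {s2, s4}): φ is false.
  s3 (successors {s1, s3, s5}): φ is false.
  s4 (successors {s0, s1, s4}): φ is false.
  s5 (successors {s0, s2, s5}): φ is false.
For instance, at s4:
  At s4: \Diamond \neg (s \to (r \lor \Box r)) requires \neg (s \to (r \lor \Box r)) at some successor in {s0, s1, s4}.
    At s0: \neg (s \to (r \lor \Box r)) is false.
    At s1: \neg (s \to (r \lor \Box r)) is false.
    At s4: \neg (s \to (r \lor \Box r)) is false.
  So \Diamond \neg (s \to (r \lor \Box r)) is false at s4.
Satisfying worlds: none.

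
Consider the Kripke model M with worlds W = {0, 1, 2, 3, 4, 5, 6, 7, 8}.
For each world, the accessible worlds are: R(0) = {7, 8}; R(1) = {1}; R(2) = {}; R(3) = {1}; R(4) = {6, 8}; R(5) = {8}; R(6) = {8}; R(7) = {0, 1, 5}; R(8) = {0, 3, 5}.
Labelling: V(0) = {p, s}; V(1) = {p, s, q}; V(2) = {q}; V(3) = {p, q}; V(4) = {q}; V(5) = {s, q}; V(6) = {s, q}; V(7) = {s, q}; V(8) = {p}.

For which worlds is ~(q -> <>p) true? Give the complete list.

Let φ = ~(q -> <>p). Evaluate φ at each world:
  0 (successors {7, 8}): φ is false.
  1 (successors {1}): φ is false.
  2 (successors ∅): φ is true.
  3 (successors {1}): φ is false.
  4 (successors {6, 8}): φ is false.
  5 (successors {8}): φ is false.
  6 (successors {8}): φ is false.
  7 (successors {0, 1, 5}): φ is false.
  8 (successors {0, 3, 5}): φ is false.
For instance, at 8:
  At 8: q -> <>p is true, so ~(q -> <>p) is false.
    At 8: q is false, <>p is true, so q -> <>p is true.
      At 8: <>p requires p at some successor in {0, 3, 5}.
        p holds at 0, so <>p is true at 8.
Satisfying worlds: {2}

2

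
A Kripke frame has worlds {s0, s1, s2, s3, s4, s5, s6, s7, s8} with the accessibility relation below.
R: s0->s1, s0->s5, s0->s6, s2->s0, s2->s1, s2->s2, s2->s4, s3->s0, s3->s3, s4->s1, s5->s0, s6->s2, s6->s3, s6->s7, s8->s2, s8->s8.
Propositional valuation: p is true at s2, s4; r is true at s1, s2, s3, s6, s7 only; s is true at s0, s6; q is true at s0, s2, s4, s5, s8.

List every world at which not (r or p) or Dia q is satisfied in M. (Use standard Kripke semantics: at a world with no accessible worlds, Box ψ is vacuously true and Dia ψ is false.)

Let φ = not (r or p) or Dia q. Evaluate φ at each world:
  s0 (successors {s1, s5, s6}): φ is true.
  s1 (successors ∅): φ is false.
  s2 (successors {s0, s1, s2, s4}): φ is true.
  s3 (successors {s0, s3}): φ is true.
  s4 (successors {s1}): φ is false.
  s5 (successors {s0}): φ is true.
  s6 (successors {s2, s3, s7}): φ is true.
  s7 (successors ∅): φ is false.
  s8 (successors {s2, s8}): φ is true.
For instance, at s5:
  At s5: not (r or p) is true, Dia q is true, so not (r or p) or Dia q is true.
    At s5: Dia q requires q at some successor in {s0}.
      q holds at s0, so Dia q is true at s5.
Satisfying worlds: {s0, s2, s3, s5, s6, s8}

s0, s2, s3, s5, s6, s8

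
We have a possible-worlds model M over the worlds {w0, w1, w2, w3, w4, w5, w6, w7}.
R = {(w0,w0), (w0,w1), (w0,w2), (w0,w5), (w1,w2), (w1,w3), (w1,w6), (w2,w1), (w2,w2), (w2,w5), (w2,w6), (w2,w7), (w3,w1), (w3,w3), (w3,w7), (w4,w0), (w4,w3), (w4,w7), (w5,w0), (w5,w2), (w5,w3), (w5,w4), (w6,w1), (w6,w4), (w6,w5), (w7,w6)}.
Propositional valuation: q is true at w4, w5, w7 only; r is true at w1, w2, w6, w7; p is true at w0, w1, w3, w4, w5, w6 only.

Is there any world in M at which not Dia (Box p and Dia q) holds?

Let φ = not Dia (Box p and Dia q). Evaluate φ at each world:
  w0 (successors {w0, w1, w2, w5}): φ is true.
  w1 (successors {w2, w3, w6}): φ is false.
  w2 (successors {w1, w2, w5, w6, w7}): φ is false.
  w3 (successors {w1, w3, w7}): φ is true.
  w4 (successors {w0, w3, w7}): φ is true.
  w5 (successors {w0, w2, w3, w4}): φ is true.
  w6 (successors {w1, w4, w5}): φ is true.
  w7 (successors {w6}): φ is false.
Detail at w0 (witness):
  At w0: Dia (Box p and Dia q) is false, so not Dia (Box p and Dia q) is true.
    At w0: Dia (Box p and Dia q) requires Box p and Dia q at some successor in {w0, w1, w2, w5}.
      At w0: Box p and Dia q is false.
      At w1: Box p and Dia q is false.
      At w2: Box p and Dia q is false.
      At w5: Box p and Dia q is false.
    So Dia (Box p and Dia q) is false at w0.

Yes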